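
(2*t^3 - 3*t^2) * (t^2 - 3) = 2*t^5 - 3*t^4 - 6*t^3 + 9*t^2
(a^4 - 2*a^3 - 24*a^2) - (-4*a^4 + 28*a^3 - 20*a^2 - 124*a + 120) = 5*a^4 - 30*a^3 - 4*a^2 + 124*a - 120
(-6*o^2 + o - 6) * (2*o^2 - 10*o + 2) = -12*o^4 + 62*o^3 - 34*o^2 + 62*o - 12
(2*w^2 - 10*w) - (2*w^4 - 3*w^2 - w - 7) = -2*w^4 + 5*w^2 - 9*w + 7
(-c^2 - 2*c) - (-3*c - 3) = -c^2 + c + 3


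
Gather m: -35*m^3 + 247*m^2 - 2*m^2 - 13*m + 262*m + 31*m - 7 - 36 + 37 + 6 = -35*m^3 + 245*m^2 + 280*m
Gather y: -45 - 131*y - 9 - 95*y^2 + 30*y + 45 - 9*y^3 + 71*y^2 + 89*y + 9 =-9*y^3 - 24*y^2 - 12*y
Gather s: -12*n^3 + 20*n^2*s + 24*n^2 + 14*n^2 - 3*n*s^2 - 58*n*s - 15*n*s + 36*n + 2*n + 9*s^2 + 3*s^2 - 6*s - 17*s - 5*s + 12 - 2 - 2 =-12*n^3 + 38*n^2 + 38*n + s^2*(12 - 3*n) + s*(20*n^2 - 73*n - 28) + 8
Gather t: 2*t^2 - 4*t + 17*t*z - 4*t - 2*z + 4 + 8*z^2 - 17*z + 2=2*t^2 + t*(17*z - 8) + 8*z^2 - 19*z + 6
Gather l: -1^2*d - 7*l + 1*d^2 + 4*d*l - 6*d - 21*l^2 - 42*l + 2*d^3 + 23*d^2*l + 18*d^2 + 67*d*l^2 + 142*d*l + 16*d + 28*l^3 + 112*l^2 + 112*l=2*d^3 + 19*d^2 + 9*d + 28*l^3 + l^2*(67*d + 91) + l*(23*d^2 + 146*d + 63)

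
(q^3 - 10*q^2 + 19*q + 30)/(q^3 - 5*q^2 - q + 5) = (q - 6)/(q - 1)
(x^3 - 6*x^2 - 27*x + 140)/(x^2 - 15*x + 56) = (x^2 + x - 20)/(x - 8)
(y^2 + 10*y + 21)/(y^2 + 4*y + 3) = (y + 7)/(y + 1)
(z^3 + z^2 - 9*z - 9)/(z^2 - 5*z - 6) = (z^2 - 9)/(z - 6)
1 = 1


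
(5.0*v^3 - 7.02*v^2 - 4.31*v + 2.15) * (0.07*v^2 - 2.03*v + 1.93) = 0.35*v^5 - 10.6414*v^4 + 23.5989*v^3 - 4.6488*v^2 - 12.6828*v + 4.1495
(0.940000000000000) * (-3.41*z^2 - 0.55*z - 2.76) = -3.2054*z^2 - 0.517*z - 2.5944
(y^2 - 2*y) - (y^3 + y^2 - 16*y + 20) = -y^3 + 14*y - 20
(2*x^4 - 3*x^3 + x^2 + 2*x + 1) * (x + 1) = 2*x^5 - x^4 - 2*x^3 + 3*x^2 + 3*x + 1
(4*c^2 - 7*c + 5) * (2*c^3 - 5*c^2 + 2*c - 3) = 8*c^5 - 34*c^4 + 53*c^3 - 51*c^2 + 31*c - 15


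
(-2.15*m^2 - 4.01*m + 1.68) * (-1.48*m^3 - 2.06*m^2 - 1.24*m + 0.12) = 3.182*m^5 + 10.3638*m^4 + 8.4402*m^3 + 1.2536*m^2 - 2.5644*m + 0.2016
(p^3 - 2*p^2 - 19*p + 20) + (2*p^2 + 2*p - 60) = p^3 - 17*p - 40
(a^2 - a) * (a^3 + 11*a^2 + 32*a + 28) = a^5 + 10*a^4 + 21*a^3 - 4*a^2 - 28*a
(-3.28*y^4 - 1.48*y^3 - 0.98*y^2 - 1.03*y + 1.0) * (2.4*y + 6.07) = -7.872*y^5 - 23.4616*y^4 - 11.3356*y^3 - 8.4206*y^2 - 3.8521*y + 6.07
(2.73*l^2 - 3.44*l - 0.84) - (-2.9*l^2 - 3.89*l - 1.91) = 5.63*l^2 + 0.45*l + 1.07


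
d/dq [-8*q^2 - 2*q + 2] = -16*q - 2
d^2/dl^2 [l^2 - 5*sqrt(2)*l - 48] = 2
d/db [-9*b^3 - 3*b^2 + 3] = 3*b*(-9*b - 2)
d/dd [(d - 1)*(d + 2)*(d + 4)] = 3*d^2 + 10*d + 2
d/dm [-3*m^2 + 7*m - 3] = 7 - 6*m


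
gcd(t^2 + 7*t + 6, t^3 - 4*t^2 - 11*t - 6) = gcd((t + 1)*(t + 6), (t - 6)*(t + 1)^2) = t + 1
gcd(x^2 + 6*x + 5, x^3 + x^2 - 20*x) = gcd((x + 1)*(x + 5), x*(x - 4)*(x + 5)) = x + 5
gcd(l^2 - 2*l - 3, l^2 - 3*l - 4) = l + 1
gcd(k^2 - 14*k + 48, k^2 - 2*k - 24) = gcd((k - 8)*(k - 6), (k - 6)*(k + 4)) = k - 6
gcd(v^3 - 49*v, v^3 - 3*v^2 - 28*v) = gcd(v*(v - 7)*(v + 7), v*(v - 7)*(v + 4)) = v^2 - 7*v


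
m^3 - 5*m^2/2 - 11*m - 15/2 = (m - 5)*(m + 1)*(m + 3/2)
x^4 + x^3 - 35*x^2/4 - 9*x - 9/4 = (x - 3)*(x + 1/2)^2*(x + 3)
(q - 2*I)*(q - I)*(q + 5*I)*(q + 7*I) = q^4 + 9*I*q^3 - q^2 + 81*I*q + 70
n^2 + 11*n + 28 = (n + 4)*(n + 7)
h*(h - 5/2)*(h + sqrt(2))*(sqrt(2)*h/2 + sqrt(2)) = sqrt(2)*h^4/2 - sqrt(2)*h^3/4 + h^3 - 5*sqrt(2)*h^2/2 - h^2/2 - 5*h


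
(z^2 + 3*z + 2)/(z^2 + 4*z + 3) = (z + 2)/(z + 3)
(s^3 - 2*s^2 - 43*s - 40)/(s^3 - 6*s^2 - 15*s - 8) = (s + 5)/(s + 1)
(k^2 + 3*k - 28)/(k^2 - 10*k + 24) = (k + 7)/(k - 6)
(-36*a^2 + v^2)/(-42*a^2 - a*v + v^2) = (-6*a + v)/(-7*a + v)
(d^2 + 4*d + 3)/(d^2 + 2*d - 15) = (d^2 + 4*d + 3)/(d^2 + 2*d - 15)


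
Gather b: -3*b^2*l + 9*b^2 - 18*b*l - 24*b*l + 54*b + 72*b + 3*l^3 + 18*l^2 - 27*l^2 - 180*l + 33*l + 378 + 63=b^2*(9 - 3*l) + b*(126 - 42*l) + 3*l^3 - 9*l^2 - 147*l + 441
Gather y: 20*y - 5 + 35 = 20*y + 30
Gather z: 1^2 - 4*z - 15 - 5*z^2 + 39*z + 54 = -5*z^2 + 35*z + 40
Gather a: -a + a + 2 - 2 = 0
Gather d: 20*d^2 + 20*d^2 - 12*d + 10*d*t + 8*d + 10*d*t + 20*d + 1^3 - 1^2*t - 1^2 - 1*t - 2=40*d^2 + d*(20*t + 16) - 2*t - 2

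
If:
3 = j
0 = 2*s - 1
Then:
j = 3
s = 1/2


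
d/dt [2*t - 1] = 2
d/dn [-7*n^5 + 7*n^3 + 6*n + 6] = -35*n^4 + 21*n^2 + 6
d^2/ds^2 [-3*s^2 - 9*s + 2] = -6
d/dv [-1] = 0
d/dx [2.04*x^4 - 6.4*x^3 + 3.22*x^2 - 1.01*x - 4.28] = 8.16*x^3 - 19.2*x^2 + 6.44*x - 1.01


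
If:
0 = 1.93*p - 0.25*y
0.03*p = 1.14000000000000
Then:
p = 38.00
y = 293.36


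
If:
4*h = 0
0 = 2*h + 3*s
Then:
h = 0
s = 0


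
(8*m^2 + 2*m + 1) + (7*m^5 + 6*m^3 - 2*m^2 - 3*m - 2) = 7*m^5 + 6*m^3 + 6*m^2 - m - 1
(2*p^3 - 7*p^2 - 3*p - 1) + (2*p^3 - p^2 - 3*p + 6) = 4*p^3 - 8*p^2 - 6*p + 5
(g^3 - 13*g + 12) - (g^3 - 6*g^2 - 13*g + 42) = 6*g^2 - 30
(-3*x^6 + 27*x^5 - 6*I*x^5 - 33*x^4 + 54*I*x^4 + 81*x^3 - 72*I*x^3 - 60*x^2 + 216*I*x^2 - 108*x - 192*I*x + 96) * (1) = -3*x^6 + 27*x^5 - 6*I*x^5 - 33*x^4 + 54*I*x^4 + 81*x^3 - 72*I*x^3 - 60*x^2 + 216*I*x^2 - 108*x - 192*I*x + 96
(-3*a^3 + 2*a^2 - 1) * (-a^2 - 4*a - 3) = 3*a^5 + 10*a^4 + a^3 - 5*a^2 + 4*a + 3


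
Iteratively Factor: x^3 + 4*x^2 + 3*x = (x)*(x^2 + 4*x + 3) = x*(x + 1)*(x + 3)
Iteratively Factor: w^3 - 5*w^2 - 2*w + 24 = (w - 4)*(w^2 - w - 6) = (w - 4)*(w + 2)*(w - 3)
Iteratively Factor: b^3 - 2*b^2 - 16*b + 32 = (b + 4)*(b^2 - 6*b + 8) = (b - 4)*(b + 4)*(b - 2)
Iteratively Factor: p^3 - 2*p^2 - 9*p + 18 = (p - 3)*(p^2 + p - 6) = (p - 3)*(p - 2)*(p + 3)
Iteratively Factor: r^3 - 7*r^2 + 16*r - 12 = (r - 2)*(r^2 - 5*r + 6) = (r - 3)*(r - 2)*(r - 2)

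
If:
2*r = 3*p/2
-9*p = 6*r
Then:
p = 0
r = 0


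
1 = 1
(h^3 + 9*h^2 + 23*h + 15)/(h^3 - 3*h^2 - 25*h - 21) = (h + 5)/(h - 7)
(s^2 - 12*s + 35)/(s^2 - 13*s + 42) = (s - 5)/(s - 6)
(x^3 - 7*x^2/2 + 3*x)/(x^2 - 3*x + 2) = x*(2*x - 3)/(2*(x - 1))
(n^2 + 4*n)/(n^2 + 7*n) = (n + 4)/(n + 7)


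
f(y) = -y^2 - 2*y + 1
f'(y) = -2*y - 2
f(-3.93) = -6.58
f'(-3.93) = 5.86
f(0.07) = 0.86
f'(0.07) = -2.14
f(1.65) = -5.02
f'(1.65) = -5.30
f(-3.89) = -6.35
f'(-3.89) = 5.78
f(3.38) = -17.18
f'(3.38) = -8.76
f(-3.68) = -5.18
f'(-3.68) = 5.36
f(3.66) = -19.72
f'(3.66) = -9.32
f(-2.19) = 0.58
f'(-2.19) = 2.38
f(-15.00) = -194.00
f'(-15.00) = 28.00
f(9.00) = -98.00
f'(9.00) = -20.00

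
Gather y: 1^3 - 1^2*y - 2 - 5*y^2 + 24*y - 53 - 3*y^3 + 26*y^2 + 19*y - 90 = -3*y^3 + 21*y^2 + 42*y - 144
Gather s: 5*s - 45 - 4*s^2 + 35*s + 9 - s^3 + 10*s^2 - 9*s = -s^3 + 6*s^2 + 31*s - 36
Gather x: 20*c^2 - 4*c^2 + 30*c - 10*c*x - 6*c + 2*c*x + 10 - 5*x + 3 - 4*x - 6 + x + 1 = 16*c^2 + 24*c + x*(-8*c - 8) + 8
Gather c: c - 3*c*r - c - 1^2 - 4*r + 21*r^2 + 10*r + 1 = -3*c*r + 21*r^2 + 6*r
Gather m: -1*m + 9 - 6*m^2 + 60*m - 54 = -6*m^2 + 59*m - 45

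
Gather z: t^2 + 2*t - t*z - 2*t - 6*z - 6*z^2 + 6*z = t^2 - t*z - 6*z^2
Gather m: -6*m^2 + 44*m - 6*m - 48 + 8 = -6*m^2 + 38*m - 40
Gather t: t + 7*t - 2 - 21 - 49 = 8*t - 72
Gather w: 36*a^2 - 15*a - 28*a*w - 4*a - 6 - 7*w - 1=36*a^2 - 19*a + w*(-28*a - 7) - 7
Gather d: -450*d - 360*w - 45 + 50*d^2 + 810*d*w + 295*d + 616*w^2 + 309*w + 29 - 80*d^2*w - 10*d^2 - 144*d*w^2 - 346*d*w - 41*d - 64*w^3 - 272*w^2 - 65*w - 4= d^2*(40 - 80*w) + d*(-144*w^2 + 464*w - 196) - 64*w^3 + 344*w^2 - 116*w - 20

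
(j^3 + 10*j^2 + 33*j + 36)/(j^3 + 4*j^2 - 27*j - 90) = (j^2 + 7*j + 12)/(j^2 + j - 30)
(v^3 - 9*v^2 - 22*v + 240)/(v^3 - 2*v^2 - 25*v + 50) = (v^2 - 14*v + 48)/(v^2 - 7*v + 10)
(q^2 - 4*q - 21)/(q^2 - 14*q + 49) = (q + 3)/(q - 7)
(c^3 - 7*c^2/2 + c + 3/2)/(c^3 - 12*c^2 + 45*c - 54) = (2*c^2 - c - 1)/(2*(c^2 - 9*c + 18))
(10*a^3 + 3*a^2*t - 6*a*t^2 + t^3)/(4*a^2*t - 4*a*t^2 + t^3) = (-5*a^2 - 4*a*t + t^2)/(t*(-2*a + t))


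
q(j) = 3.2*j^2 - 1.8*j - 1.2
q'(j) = 6.4*j - 1.8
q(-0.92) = 3.16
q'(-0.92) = -7.69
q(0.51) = -1.29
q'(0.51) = 1.46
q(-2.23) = 18.73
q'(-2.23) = -16.07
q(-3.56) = 45.76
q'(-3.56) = -24.58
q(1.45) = 2.92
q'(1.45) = 7.48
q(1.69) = 4.90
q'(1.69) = 9.02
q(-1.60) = 9.87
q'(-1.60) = -12.04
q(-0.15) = -0.86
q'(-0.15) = -2.76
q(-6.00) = 124.80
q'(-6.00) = -40.20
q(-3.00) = 33.00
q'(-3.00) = -21.00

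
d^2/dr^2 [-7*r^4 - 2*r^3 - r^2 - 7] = -84*r^2 - 12*r - 2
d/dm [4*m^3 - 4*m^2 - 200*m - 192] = 12*m^2 - 8*m - 200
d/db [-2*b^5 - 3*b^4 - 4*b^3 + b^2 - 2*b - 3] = -10*b^4 - 12*b^3 - 12*b^2 + 2*b - 2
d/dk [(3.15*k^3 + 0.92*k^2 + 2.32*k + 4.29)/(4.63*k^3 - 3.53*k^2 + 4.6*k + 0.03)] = (-7.105427357601e-15*k^5 - 15.3791*k^4 + 7.49679999999999*k^3 - 46.883*k^2 + 30.3426*k - 19.6644)/(21.4369*k^6 - 32.6878*k^5 + 55.0569*k^4 - 32.1982*k^3 + 20.9482*k^2 + 0.276*k + 0.0009)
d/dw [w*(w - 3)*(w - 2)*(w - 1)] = 4*w^3 - 18*w^2 + 22*w - 6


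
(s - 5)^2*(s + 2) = s^3 - 8*s^2 + 5*s + 50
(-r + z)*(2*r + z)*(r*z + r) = -2*r^3*z - 2*r^3 + r^2*z^2 + r^2*z + r*z^3 + r*z^2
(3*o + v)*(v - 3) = 3*o*v - 9*o + v^2 - 3*v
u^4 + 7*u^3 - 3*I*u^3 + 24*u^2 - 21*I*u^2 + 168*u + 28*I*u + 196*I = (u + 7)*(u - 7*I)*(u + 2*I)^2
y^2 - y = y*(y - 1)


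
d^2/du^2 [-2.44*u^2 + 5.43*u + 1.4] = -4.88000000000000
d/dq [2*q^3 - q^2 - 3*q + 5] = 6*q^2 - 2*q - 3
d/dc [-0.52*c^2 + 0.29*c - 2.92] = 0.29 - 1.04*c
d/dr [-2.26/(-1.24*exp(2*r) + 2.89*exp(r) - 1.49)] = (6.5314 - 5.6048*exp(r))*exp(r)/(1.24*exp(2*r) - 2.89*exp(r) + 1.49)^2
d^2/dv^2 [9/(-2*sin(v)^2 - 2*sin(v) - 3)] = 18*(8*sin(v)^4 + 6*sin(v)^3 - 22*sin(v)^2 - 15*sin(v) + 2)/(2*sin(v) - cos(2*v) + 4)^3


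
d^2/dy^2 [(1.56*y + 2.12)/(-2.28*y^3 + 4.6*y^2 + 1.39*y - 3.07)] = (-48.657024*y^5 - 34.079616*y^4 + 279.845856*y^3 - 97.810464*y^2 - 124.478688*y - 81.38336)/(11.852352*y^9 - 71.73792*y^8 + 123.057072*y^7 + 38.011184*y^6 - 268.210596*y^5 + 109.843956*y^4 + 179.558177*y^3 - 112.268979*y^2 - 39.301833*y + 28.934443)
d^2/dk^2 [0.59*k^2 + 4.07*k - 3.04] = 1.18000000000000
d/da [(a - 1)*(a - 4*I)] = 2*a - 1 - 4*I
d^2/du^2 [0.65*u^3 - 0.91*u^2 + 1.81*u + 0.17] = 3.9*u - 1.82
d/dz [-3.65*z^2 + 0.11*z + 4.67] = 0.11 - 7.3*z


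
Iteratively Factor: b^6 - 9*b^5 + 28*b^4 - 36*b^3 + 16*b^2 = (b - 1)*(b^5 - 8*b^4 + 20*b^3 - 16*b^2) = b*(b - 1)*(b^4 - 8*b^3 + 20*b^2 - 16*b) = b*(b - 4)*(b - 1)*(b^3 - 4*b^2 + 4*b) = b^2*(b - 4)*(b - 1)*(b^2 - 4*b + 4) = b^2*(b - 4)*(b - 2)*(b - 1)*(b - 2)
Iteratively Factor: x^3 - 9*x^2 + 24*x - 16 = (x - 4)*(x^2 - 5*x + 4) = (x - 4)*(x - 1)*(x - 4)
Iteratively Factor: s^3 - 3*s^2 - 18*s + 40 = (s + 4)*(s^2 - 7*s + 10) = (s - 2)*(s + 4)*(s - 5)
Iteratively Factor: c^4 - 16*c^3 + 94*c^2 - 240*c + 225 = (c - 3)*(c^3 - 13*c^2 + 55*c - 75) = (c - 3)^2*(c^2 - 10*c + 25) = (c - 5)*(c - 3)^2*(c - 5)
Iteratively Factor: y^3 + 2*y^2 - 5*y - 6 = (y - 2)*(y^2 + 4*y + 3) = (y - 2)*(y + 1)*(y + 3)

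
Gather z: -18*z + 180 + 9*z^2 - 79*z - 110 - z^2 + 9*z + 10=8*z^2 - 88*z + 80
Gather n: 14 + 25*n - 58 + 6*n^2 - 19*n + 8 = 6*n^2 + 6*n - 36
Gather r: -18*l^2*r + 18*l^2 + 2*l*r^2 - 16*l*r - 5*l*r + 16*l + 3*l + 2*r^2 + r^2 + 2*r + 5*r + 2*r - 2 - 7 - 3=18*l^2 + 19*l + r^2*(2*l + 3) + r*(-18*l^2 - 21*l + 9) - 12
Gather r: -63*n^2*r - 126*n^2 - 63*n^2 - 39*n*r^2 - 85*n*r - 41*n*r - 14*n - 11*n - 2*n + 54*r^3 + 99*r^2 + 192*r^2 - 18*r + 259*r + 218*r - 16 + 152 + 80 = -189*n^2 - 27*n + 54*r^3 + r^2*(291 - 39*n) + r*(-63*n^2 - 126*n + 459) + 216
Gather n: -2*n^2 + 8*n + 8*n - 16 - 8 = -2*n^2 + 16*n - 24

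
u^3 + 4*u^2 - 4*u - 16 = (u - 2)*(u + 2)*(u + 4)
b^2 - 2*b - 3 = (b - 3)*(b + 1)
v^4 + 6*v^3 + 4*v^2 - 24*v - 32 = (v - 2)*(v + 2)^2*(v + 4)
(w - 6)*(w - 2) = w^2 - 8*w + 12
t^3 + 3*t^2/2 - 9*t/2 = t*(t - 3/2)*(t + 3)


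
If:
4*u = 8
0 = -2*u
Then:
No Solution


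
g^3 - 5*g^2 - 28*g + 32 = (g - 8)*(g - 1)*(g + 4)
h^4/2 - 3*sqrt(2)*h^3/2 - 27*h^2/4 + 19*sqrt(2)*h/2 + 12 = (h/2 + sqrt(2))*(h - 4*sqrt(2))*(h - 3*sqrt(2)/2)*(h + sqrt(2)/2)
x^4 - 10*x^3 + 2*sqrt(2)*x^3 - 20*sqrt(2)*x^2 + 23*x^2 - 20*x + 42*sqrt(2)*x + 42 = (x - 7)*(x - 3)*(x + sqrt(2))^2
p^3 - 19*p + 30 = (p - 3)*(p - 2)*(p + 5)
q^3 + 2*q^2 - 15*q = q*(q - 3)*(q + 5)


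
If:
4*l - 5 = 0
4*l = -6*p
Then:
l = 5/4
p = -5/6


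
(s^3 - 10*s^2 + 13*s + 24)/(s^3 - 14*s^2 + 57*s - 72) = (s + 1)/(s - 3)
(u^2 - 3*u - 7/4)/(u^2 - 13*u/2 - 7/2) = (u - 7/2)/(u - 7)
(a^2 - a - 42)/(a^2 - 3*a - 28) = (a + 6)/(a + 4)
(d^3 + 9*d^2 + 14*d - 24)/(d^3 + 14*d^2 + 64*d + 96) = (d - 1)/(d + 4)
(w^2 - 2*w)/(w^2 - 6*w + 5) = w*(w - 2)/(w^2 - 6*w + 5)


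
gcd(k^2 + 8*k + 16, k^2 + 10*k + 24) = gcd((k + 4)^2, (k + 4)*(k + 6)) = k + 4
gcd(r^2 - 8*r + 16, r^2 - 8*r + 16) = r^2 - 8*r + 16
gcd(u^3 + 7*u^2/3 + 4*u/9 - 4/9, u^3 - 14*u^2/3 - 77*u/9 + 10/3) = u - 1/3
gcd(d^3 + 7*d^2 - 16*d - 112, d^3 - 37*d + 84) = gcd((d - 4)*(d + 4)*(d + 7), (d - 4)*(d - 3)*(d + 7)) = d^2 + 3*d - 28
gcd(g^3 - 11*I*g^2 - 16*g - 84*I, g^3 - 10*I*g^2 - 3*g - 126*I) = g^2 - 13*I*g - 42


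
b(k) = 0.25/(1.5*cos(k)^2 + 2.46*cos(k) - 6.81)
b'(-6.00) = 0.04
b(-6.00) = -0.08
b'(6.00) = -0.04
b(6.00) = -0.08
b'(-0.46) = -0.05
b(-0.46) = -0.07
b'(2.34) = 0.00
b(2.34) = -0.03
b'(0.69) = 0.05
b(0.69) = -0.06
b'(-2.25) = -0.00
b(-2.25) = -0.03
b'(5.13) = -0.03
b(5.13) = -0.04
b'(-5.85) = 0.05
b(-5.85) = -0.07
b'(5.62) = -0.05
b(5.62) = -0.06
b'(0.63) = 0.05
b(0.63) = -0.07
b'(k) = 0.25*(3.0*sin(k)*cos(k) + 2.46*sin(k))/(1.5*cos(k)^2 + 2.46*cos(k) - 6.81)^2 = (0.75*cos(k) + 0.615)*sin(k)/(1.5*cos(k)^2 + 2.46*cos(k) - 6.81)^2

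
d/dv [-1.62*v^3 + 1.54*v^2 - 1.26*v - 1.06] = -4.86*v^2 + 3.08*v - 1.26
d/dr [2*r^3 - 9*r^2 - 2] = 6*r*(r - 3)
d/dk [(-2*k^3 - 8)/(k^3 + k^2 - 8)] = 2*k*(-3*k*(k^3 + k^2 - 8) + (3*k + 2)*(k^3 + 4))/(k^3 + k^2 - 8)^2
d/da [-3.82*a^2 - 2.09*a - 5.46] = -7.64*a - 2.09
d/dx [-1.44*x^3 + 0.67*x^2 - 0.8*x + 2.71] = -4.32*x^2 + 1.34*x - 0.8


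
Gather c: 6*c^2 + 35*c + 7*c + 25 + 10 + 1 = 6*c^2 + 42*c + 36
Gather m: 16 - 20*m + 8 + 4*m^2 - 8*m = 4*m^2 - 28*m + 24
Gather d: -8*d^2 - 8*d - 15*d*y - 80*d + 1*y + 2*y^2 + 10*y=-8*d^2 + d*(-15*y - 88) + 2*y^2 + 11*y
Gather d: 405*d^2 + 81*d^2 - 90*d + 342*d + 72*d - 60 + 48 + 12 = 486*d^2 + 324*d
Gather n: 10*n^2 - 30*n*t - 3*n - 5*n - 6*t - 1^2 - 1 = 10*n^2 + n*(-30*t - 8) - 6*t - 2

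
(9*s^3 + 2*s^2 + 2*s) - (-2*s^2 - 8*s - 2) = 9*s^3 + 4*s^2 + 10*s + 2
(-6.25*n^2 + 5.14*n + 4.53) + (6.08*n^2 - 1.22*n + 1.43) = -0.17*n^2 + 3.92*n + 5.96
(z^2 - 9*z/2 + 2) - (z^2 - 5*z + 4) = z/2 - 2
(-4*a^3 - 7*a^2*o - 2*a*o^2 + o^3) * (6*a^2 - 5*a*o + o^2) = -24*a^5 - 22*a^4*o + 19*a^3*o^2 + 9*a^2*o^3 - 7*a*o^4 + o^5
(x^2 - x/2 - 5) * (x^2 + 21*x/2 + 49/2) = x^4 + 10*x^3 + 57*x^2/4 - 259*x/4 - 245/2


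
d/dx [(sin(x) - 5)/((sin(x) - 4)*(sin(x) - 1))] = (-sin(x)^2 + 10*sin(x) - 21)*cos(x)/((sin(x) - 4)^2*(sin(x) - 1)^2)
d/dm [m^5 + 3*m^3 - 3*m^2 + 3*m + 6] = 5*m^4 + 9*m^2 - 6*m + 3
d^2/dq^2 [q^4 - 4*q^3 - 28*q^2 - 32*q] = 12*q^2 - 24*q - 56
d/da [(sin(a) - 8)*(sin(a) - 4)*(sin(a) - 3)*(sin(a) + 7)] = 2*(2*sin(a)^3 - 12*sin(a)^2 - 37*sin(a) + 190)*cos(a)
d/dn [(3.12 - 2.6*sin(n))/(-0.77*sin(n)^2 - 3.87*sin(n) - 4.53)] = (-2.002*sin(n)^2 + 4.8048*sin(n) + 23.8524)*cos(n)/(0.5929*sin(n)^4 + 5.9598*sin(n)^3 + 21.9531*sin(n)^2 + 35.0622*sin(n) + 20.5209)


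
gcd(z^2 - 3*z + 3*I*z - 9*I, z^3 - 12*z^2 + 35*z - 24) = z - 3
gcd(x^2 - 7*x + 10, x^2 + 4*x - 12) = x - 2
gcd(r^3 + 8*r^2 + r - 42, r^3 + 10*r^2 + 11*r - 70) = r^2 + 5*r - 14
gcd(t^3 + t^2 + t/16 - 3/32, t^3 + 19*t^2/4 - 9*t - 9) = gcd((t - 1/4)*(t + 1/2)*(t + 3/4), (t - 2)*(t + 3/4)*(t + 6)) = t + 3/4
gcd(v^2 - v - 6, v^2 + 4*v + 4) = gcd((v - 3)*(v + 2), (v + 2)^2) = v + 2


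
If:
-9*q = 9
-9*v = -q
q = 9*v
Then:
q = -1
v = -1/9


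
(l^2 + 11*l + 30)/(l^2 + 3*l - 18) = (l + 5)/(l - 3)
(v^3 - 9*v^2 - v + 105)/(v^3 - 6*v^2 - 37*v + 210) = (v + 3)/(v + 6)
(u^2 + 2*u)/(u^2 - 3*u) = (u + 2)/(u - 3)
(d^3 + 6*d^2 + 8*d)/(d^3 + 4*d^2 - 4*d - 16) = d/(d - 2)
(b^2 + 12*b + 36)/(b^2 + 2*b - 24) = (b + 6)/(b - 4)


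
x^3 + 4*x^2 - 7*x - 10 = (x - 2)*(x + 1)*(x + 5)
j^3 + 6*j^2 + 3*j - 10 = (j - 1)*(j + 2)*(j + 5)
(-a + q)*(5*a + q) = -5*a^2 + 4*a*q + q^2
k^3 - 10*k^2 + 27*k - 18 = (k - 6)*(k - 3)*(k - 1)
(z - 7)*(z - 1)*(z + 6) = z^3 - 2*z^2 - 41*z + 42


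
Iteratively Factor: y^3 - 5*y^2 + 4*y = (y)*(y^2 - 5*y + 4) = y*(y - 1)*(y - 4)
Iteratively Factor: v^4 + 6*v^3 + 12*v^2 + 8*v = (v)*(v^3 + 6*v^2 + 12*v + 8) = v*(v + 2)*(v^2 + 4*v + 4) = v*(v + 2)^2*(v + 2)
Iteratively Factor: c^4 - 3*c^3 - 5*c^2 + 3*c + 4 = (c + 1)*(c^3 - 4*c^2 - c + 4) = (c - 4)*(c + 1)*(c^2 - 1) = (c - 4)*(c + 1)^2*(c - 1)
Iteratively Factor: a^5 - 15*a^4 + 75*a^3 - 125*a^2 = (a)*(a^4 - 15*a^3 + 75*a^2 - 125*a) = a*(a - 5)*(a^3 - 10*a^2 + 25*a) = a^2*(a - 5)*(a^2 - 10*a + 25) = a^2*(a - 5)^2*(a - 5)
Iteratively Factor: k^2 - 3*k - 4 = (k - 4)*(k + 1)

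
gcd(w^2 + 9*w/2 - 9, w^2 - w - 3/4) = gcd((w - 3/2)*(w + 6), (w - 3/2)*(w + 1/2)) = w - 3/2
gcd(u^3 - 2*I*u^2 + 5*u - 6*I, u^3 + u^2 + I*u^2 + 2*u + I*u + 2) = u^2 + I*u + 2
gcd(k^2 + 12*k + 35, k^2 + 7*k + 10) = k + 5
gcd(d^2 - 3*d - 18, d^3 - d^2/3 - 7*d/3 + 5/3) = 1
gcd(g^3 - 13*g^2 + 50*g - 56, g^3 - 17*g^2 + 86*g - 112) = g^2 - 9*g + 14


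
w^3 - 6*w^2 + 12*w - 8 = (w - 2)^3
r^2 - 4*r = r*(r - 4)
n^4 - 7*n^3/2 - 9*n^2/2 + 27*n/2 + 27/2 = (n - 3)^2*(n + 1)*(n + 3/2)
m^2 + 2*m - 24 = (m - 4)*(m + 6)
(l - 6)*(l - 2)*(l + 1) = l^3 - 7*l^2 + 4*l + 12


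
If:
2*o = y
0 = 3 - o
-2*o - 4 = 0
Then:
No Solution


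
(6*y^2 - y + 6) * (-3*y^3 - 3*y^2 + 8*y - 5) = -18*y^5 - 15*y^4 + 33*y^3 - 56*y^2 + 53*y - 30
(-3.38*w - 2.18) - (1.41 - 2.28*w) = -1.1*w - 3.59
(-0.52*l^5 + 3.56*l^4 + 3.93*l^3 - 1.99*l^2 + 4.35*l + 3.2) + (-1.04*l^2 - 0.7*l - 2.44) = -0.52*l^5 + 3.56*l^4 + 3.93*l^3 - 3.03*l^2 + 3.65*l + 0.76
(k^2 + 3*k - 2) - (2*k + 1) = k^2 + k - 3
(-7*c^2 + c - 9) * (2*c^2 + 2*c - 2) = -14*c^4 - 12*c^3 - 2*c^2 - 20*c + 18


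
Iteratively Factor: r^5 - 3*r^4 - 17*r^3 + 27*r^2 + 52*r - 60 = (r - 5)*(r^4 + 2*r^3 - 7*r^2 - 8*r + 12) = (r - 5)*(r - 2)*(r^3 + 4*r^2 + r - 6) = (r - 5)*(r - 2)*(r + 2)*(r^2 + 2*r - 3) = (r - 5)*(r - 2)*(r - 1)*(r + 2)*(r + 3)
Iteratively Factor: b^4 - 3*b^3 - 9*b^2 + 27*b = (b - 3)*(b^3 - 9*b) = (b - 3)*(b + 3)*(b^2 - 3*b) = b*(b - 3)*(b + 3)*(b - 3)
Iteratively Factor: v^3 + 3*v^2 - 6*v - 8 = (v - 2)*(v^2 + 5*v + 4) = (v - 2)*(v + 1)*(v + 4)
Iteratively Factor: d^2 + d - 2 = (d + 2)*(d - 1)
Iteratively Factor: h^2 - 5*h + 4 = (h - 4)*(h - 1)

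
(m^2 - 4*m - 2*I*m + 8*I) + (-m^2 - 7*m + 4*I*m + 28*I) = -11*m + 2*I*m + 36*I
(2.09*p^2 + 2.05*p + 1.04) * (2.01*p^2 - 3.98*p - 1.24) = 4.2009*p^4 - 4.1977*p^3 - 8.6602*p^2 - 6.6812*p - 1.2896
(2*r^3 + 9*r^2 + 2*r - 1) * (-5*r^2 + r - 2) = -10*r^5 - 43*r^4 - 5*r^3 - 11*r^2 - 5*r + 2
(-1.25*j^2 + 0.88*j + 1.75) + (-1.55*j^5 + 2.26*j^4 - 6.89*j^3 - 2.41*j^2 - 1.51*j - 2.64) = -1.55*j^5 + 2.26*j^4 - 6.89*j^3 - 3.66*j^2 - 0.63*j - 0.89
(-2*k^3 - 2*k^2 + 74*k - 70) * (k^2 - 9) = -2*k^5 - 2*k^4 + 92*k^3 - 52*k^2 - 666*k + 630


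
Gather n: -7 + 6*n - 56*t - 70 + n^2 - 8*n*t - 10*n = n^2 + n*(-8*t - 4) - 56*t - 77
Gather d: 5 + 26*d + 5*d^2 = 5*d^2 + 26*d + 5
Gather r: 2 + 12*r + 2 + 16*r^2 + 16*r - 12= 16*r^2 + 28*r - 8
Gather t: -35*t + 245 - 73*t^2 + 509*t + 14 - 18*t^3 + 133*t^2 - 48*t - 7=-18*t^3 + 60*t^2 + 426*t + 252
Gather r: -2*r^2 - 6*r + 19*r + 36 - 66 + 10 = -2*r^2 + 13*r - 20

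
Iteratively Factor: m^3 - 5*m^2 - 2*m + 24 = (m - 3)*(m^2 - 2*m - 8) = (m - 4)*(m - 3)*(m + 2)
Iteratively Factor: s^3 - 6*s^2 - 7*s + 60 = (s + 3)*(s^2 - 9*s + 20) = (s - 4)*(s + 3)*(s - 5)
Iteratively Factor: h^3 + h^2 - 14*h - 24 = (h + 3)*(h^2 - 2*h - 8) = (h - 4)*(h + 3)*(h + 2)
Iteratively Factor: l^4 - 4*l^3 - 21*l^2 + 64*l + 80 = (l - 4)*(l^3 - 21*l - 20) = (l - 4)*(l + 1)*(l^2 - l - 20) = (l - 5)*(l - 4)*(l + 1)*(l + 4)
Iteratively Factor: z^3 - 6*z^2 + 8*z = (z)*(z^2 - 6*z + 8) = z*(z - 2)*(z - 4)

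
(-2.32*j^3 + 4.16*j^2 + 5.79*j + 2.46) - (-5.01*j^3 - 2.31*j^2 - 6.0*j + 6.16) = 2.69*j^3 + 6.47*j^2 + 11.79*j - 3.7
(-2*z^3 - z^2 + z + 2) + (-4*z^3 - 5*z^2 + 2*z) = -6*z^3 - 6*z^2 + 3*z + 2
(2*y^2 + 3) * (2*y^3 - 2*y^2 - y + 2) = 4*y^5 - 4*y^4 + 4*y^3 - 2*y^2 - 3*y + 6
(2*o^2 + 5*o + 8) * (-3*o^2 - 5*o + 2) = -6*o^4 - 25*o^3 - 45*o^2 - 30*o + 16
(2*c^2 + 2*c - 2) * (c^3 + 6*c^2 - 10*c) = 2*c^5 + 14*c^4 - 10*c^3 - 32*c^2 + 20*c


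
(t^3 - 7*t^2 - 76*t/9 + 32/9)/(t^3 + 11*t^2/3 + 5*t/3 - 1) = (3*t^2 - 20*t - 32)/(3*(t^2 + 4*t + 3))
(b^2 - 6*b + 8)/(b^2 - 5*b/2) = 2*(b^2 - 6*b + 8)/(b*(2*b - 5))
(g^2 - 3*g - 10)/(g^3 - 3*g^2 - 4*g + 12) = (g - 5)/(g^2 - 5*g + 6)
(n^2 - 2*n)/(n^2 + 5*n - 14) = n/(n + 7)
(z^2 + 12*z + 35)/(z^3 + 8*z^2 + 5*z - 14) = (z + 5)/(z^2 + z - 2)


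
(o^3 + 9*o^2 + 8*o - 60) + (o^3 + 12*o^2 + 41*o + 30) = 2*o^3 + 21*o^2 + 49*o - 30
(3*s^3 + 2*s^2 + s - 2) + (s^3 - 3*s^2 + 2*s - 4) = 4*s^3 - s^2 + 3*s - 6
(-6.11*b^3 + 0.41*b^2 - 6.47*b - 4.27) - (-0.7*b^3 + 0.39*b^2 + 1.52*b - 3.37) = -5.41*b^3 + 0.02*b^2 - 7.99*b - 0.899999999999999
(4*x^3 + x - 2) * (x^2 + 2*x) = 4*x^5 + 8*x^4 + x^3 - 4*x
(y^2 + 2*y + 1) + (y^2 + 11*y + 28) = 2*y^2 + 13*y + 29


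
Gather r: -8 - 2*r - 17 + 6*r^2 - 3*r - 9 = 6*r^2 - 5*r - 34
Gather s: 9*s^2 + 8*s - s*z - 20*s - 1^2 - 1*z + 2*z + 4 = 9*s^2 + s*(-z - 12) + z + 3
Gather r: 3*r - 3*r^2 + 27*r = -3*r^2 + 30*r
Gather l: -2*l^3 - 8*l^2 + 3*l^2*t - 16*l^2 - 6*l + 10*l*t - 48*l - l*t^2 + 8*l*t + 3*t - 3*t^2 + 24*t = -2*l^3 + l^2*(3*t - 24) + l*(-t^2 + 18*t - 54) - 3*t^2 + 27*t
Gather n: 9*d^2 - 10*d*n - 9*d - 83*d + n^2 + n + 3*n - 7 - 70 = 9*d^2 - 92*d + n^2 + n*(4 - 10*d) - 77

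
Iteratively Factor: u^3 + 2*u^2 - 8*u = (u + 4)*(u^2 - 2*u) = u*(u + 4)*(u - 2)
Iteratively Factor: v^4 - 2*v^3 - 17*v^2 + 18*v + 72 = (v - 4)*(v^3 + 2*v^2 - 9*v - 18) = (v - 4)*(v - 3)*(v^2 + 5*v + 6) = (v - 4)*(v - 3)*(v + 3)*(v + 2)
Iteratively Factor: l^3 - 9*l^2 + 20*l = (l - 4)*(l^2 - 5*l) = (l - 5)*(l - 4)*(l)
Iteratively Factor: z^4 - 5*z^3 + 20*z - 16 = (z + 2)*(z^3 - 7*z^2 + 14*z - 8) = (z - 1)*(z + 2)*(z^2 - 6*z + 8) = (z - 4)*(z - 1)*(z + 2)*(z - 2)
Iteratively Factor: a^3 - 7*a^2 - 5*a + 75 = (a + 3)*(a^2 - 10*a + 25) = (a - 5)*(a + 3)*(a - 5)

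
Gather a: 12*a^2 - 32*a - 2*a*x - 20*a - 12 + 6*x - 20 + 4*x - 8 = 12*a^2 + a*(-2*x - 52) + 10*x - 40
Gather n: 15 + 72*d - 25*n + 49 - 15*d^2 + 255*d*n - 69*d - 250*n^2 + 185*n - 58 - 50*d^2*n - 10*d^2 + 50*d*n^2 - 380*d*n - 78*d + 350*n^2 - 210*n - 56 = -25*d^2 - 75*d + n^2*(50*d + 100) + n*(-50*d^2 - 125*d - 50) - 50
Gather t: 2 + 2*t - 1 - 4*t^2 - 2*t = 1 - 4*t^2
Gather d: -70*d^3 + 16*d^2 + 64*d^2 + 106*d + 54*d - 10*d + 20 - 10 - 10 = -70*d^3 + 80*d^2 + 150*d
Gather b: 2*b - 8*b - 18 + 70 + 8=60 - 6*b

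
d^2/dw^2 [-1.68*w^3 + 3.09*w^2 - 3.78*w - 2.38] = 6.18 - 10.08*w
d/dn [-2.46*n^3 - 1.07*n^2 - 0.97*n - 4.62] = -7.38*n^2 - 2.14*n - 0.97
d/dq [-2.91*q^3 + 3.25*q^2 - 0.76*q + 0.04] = -8.73*q^2 + 6.5*q - 0.76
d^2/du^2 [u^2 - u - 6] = 2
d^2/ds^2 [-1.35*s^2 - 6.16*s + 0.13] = -2.70000000000000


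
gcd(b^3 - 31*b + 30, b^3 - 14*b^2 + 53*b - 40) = b^2 - 6*b + 5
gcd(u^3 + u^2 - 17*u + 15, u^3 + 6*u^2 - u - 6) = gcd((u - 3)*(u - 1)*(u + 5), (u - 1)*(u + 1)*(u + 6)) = u - 1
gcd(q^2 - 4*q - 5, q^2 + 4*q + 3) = q + 1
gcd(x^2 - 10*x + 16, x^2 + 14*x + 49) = 1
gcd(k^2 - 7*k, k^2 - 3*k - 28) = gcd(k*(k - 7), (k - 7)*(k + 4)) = k - 7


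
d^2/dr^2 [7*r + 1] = 0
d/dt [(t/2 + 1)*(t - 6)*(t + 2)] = (t/2 + 1)*(3*t - 10)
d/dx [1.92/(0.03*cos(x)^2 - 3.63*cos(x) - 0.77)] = (0.1152*cos(x) - 6.9696)*sin(x)/(-0.03*cos(x)^2 + 3.63*cos(x) + 0.77)^2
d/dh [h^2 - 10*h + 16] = 2*h - 10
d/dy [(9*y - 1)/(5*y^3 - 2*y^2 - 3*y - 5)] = (-90*y^3 + 33*y^2 - 4*y - 48)/(25*y^6 - 20*y^5 - 26*y^4 - 38*y^3 + 29*y^2 + 30*y + 25)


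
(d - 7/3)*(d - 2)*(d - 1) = d^3 - 16*d^2/3 + 9*d - 14/3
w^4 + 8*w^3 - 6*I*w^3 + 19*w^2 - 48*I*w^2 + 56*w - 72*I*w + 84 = (w + 2)*(w + 6)*(w - 7*I)*(w + I)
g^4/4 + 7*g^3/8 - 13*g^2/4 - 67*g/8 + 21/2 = (g/4 + 1)*(g - 3)*(g - 1)*(g + 7/2)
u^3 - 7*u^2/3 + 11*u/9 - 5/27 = (u - 5/3)*(u - 1/3)^2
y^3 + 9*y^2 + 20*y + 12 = (y + 1)*(y + 2)*(y + 6)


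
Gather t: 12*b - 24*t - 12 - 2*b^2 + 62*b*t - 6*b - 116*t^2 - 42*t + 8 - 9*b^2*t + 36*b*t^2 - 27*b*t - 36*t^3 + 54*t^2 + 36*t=-2*b^2 + 6*b - 36*t^3 + t^2*(36*b - 62) + t*(-9*b^2 + 35*b - 30) - 4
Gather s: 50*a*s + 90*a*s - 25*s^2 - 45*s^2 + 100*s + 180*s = -70*s^2 + s*(140*a + 280)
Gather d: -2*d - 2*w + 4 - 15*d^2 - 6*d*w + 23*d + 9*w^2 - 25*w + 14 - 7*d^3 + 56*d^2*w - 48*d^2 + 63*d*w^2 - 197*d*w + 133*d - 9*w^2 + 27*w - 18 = -7*d^3 + d^2*(56*w - 63) + d*(63*w^2 - 203*w + 154)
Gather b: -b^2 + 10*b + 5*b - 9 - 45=-b^2 + 15*b - 54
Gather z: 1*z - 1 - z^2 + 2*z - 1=-z^2 + 3*z - 2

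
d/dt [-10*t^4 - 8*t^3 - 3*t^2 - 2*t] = -40*t^3 - 24*t^2 - 6*t - 2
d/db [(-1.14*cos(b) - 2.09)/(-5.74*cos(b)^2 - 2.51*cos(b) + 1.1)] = (6.5436*cos(b)^2 + 23.9932*cos(b) + 6.4999)*sin(b)/(32.9476*cos(b)^4 + 28.8148*cos(b)^3 - 6.3279*cos(b)^2 - 5.522*cos(b) + 1.21)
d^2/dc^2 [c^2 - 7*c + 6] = 2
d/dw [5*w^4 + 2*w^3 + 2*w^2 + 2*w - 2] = 20*w^3 + 6*w^2 + 4*w + 2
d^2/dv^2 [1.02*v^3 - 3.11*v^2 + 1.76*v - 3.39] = 6.12*v - 6.22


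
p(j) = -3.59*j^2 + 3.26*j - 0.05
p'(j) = 3.26 - 7.18*j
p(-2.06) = -22.00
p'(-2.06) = 18.05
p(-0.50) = -2.58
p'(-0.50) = 6.85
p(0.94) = -0.16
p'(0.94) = -3.49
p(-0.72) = -4.26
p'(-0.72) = 8.43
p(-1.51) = -13.16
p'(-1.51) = 14.10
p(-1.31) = -10.48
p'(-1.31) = 12.67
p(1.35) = -2.19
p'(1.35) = -6.43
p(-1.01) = -7.00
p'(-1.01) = 10.51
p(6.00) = -109.73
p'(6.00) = -39.82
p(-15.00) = -856.70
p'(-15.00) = 110.96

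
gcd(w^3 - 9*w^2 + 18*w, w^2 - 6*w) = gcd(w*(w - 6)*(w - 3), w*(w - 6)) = w^2 - 6*w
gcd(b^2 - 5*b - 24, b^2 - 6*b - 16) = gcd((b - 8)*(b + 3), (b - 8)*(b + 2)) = b - 8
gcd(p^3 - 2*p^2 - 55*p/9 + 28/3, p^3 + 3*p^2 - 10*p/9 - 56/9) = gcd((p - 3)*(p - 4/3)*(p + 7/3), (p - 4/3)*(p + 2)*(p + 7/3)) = p^2 + p - 28/9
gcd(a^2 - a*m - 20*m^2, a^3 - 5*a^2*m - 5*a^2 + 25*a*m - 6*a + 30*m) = a - 5*m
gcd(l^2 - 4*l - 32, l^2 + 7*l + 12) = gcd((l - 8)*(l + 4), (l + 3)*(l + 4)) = l + 4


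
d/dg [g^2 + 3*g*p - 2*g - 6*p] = 2*g + 3*p - 2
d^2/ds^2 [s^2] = 2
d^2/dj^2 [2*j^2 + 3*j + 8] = 4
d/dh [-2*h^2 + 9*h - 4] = 9 - 4*h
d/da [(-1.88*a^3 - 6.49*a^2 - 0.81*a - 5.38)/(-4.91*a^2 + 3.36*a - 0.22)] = (9.2308*a^4 - 12.6336*a^3 - 24.5427*a^2 - 49.976*a + 18.255)/(24.1081*a^4 - 32.9952*a^3 + 13.45*a^2 - 1.4784*a + 0.0484)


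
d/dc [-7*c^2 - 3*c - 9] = -14*c - 3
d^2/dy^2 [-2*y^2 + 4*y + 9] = -4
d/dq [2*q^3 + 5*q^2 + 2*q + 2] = 6*q^2 + 10*q + 2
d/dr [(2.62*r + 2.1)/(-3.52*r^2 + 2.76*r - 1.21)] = (9.2224*r^2 + 14.784*r - 8.9662)/(12.3904*r^4 - 19.4304*r^3 + 16.136*r^2 - 6.6792*r + 1.4641)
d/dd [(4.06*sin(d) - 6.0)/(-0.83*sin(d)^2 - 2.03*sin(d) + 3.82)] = (3.3698*sin(d)^2 - 9.96*sin(d) + 3.3292)*cos(d)/(0.6889*sin(d)^4 + 3.3698*sin(d)^3 - 2.2203*sin(d)^2 - 15.5092*sin(d) + 14.5924)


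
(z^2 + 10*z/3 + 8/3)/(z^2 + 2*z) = (z + 4/3)/z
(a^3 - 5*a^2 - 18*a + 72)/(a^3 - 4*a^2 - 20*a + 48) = (a - 3)/(a - 2)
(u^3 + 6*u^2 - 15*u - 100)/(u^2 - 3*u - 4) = (u^2 + 10*u + 25)/(u + 1)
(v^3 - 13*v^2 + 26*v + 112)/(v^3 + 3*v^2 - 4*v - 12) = (v^2 - 15*v + 56)/(v^2 + v - 6)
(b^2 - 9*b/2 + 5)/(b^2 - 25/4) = 2*(b - 2)/(2*b + 5)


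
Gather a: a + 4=a + 4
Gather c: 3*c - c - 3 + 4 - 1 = 2*c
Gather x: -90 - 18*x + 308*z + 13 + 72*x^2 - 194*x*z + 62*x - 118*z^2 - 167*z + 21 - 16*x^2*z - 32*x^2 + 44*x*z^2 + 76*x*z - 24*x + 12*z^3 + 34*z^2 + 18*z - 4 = x^2*(40 - 16*z) + x*(44*z^2 - 118*z + 20) + 12*z^3 - 84*z^2 + 159*z - 60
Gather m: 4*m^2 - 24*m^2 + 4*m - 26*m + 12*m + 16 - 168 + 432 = -20*m^2 - 10*m + 280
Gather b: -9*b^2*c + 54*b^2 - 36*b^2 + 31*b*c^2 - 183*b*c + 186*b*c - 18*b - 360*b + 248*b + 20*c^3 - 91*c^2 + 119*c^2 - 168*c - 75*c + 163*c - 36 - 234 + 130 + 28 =b^2*(18 - 9*c) + b*(31*c^2 + 3*c - 130) + 20*c^3 + 28*c^2 - 80*c - 112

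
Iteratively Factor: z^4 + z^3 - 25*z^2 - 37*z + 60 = (z + 4)*(z^3 - 3*z^2 - 13*z + 15) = (z - 5)*(z + 4)*(z^2 + 2*z - 3) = (z - 5)*(z - 1)*(z + 4)*(z + 3)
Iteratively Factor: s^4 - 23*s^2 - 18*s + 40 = (s + 2)*(s^3 - 2*s^2 - 19*s + 20) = (s - 5)*(s + 2)*(s^2 + 3*s - 4) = (s - 5)*(s - 1)*(s + 2)*(s + 4)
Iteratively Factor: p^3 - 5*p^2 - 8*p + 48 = (p - 4)*(p^2 - p - 12) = (p - 4)*(p + 3)*(p - 4)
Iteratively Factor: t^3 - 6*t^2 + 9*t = (t - 3)*(t^2 - 3*t) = t*(t - 3)*(t - 3)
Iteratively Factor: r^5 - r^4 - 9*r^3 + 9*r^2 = (r - 1)*(r^4 - 9*r^2) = (r - 3)*(r - 1)*(r^3 + 3*r^2) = r*(r - 3)*(r - 1)*(r^2 + 3*r) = r^2*(r - 3)*(r - 1)*(r + 3)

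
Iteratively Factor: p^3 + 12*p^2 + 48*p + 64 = (p + 4)*(p^2 + 8*p + 16) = (p + 4)^2*(p + 4)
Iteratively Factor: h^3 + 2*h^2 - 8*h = (h - 2)*(h^2 + 4*h) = (h - 2)*(h + 4)*(h)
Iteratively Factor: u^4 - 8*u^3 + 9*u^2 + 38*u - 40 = (u + 2)*(u^3 - 10*u^2 + 29*u - 20) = (u - 1)*(u + 2)*(u^2 - 9*u + 20) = (u - 5)*(u - 1)*(u + 2)*(u - 4)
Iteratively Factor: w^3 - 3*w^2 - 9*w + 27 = (w - 3)*(w^2 - 9) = (w - 3)*(w + 3)*(w - 3)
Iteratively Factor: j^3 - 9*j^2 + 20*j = (j - 4)*(j^2 - 5*j) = j*(j - 4)*(j - 5)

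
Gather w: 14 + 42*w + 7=42*w + 21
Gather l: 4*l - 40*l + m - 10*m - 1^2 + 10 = -36*l - 9*m + 9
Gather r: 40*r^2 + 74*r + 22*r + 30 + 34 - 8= 40*r^2 + 96*r + 56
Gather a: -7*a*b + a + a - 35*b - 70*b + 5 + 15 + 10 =a*(2 - 7*b) - 105*b + 30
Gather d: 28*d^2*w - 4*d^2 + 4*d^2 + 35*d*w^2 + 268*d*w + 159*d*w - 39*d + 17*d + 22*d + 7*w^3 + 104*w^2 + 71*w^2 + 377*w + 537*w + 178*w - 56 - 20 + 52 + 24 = 28*d^2*w + d*(35*w^2 + 427*w) + 7*w^3 + 175*w^2 + 1092*w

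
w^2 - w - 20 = (w - 5)*(w + 4)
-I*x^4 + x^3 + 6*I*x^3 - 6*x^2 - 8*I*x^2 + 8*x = x*(x - 4)*(x - 2)*(-I*x + 1)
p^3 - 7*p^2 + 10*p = p*(p - 5)*(p - 2)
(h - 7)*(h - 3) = h^2 - 10*h + 21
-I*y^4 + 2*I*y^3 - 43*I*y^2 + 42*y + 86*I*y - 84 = (y - 2)*(y - 7*I)*(y + 6*I)*(-I*y + 1)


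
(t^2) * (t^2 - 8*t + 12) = t^4 - 8*t^3 + 12*t^2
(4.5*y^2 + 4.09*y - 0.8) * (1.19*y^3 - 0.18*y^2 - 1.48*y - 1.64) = 5.355*y^5 + 4.0571*y^4 - 8.3482*y^3 - 13.2892*y^2 - 5.5236*y + 1.312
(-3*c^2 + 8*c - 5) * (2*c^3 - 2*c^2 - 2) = -6*c^5 + 22*c^4 - 26*c^3 + 16*c^2 - 16*c + 10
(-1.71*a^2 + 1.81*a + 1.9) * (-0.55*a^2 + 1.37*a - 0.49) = 0.9405*a^4 - 3.3382*a^3 + 2.2726*a^2 + 1.7161*a - 0.931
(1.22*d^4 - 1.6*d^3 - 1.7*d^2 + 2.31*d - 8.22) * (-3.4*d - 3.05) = -4.148*d^5 + 1.719*d^4 + 10.66*d^3 - 2.669*d^2 + 20.9025*d + 25.071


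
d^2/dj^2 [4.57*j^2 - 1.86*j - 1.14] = 9.14000000000000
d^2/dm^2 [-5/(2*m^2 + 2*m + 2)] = 5*(m^2 + m - (2*m + 1)^2 + 1)/(m^2 + m + 1)^3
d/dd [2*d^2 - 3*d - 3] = 4*d - 3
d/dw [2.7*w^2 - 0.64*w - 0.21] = 5.4*w - 0.64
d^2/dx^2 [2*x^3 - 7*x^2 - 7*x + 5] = 12*x - 14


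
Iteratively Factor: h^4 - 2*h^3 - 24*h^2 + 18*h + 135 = (h - 3)*(h^3 + h^2 - 21*h - 45) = (h - 3)*(h + 3)*(h^2 - 2*h - 15) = (h - 3)*(h + 3)^2*(h - 5)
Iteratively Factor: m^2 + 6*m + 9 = (m + 3)*(m + 3)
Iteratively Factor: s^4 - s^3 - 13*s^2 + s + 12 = (s - 4)*(s^3 + 3*s^2 - s - 3) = (s - 4)*(s + 1)*(s^2 + 2*s - 3) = (s - 4)*(s - 1)*(s + 1)*(s + 3)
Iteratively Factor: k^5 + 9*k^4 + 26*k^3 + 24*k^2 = (k + 3)*(k^4 + 6*k^3 + 8*k^2) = (k + 2)*(k + 3)*(k^3 + 4*k^2) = k*(k + 2)*(k + 3)*(k^2 + 4*k) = k*(k + 2)*(k + 3)*(k + 4)*(k)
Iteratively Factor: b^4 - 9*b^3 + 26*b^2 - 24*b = (b - 4)*(b^3 - 5*b^2 + 6*b) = b*(b - 4)*(b^2 - 5*b + 6) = b*(b - 4)*(b - 3)*(b - 2)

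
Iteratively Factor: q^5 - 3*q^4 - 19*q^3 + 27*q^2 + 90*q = (q)*(q^4 - 3*q^3 - 19*q^2 + 27*q + 90) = q*(q - 5)*(q^3 + 2*q^2 - 9*q - 18) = q*(q - 5)*(q + 3)*(q^2 - q - 6) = q*(q - 5)*(q - 3)*(q + 3)*(q + 2)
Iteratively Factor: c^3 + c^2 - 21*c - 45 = (c + 3)*(c^2 - 2*c - 15) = (c - 5)*(c + 3)*(c + 3)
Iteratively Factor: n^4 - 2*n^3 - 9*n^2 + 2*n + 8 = (n + 2)*(n^3 - 4*n^2 - n + 4) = (n - 4)*(n + 2)*(n^2 - 1) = (n - 4)*(n + 1)*(n + 2)*(n - 1)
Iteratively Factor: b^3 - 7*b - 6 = (b + 2)*(b^2 - 2*b - 3) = (b - 3)*(b + 2)*(b + 1)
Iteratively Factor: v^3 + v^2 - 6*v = (v)*(v^2 + v - 6) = v*(v + 3)*(v - 2)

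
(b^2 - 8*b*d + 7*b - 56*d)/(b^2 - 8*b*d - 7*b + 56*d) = (b + 7)/(b - 7)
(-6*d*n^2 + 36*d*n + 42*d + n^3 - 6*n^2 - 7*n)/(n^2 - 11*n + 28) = (-6*d*n - 6*d + n^2 + n)/(n - 4)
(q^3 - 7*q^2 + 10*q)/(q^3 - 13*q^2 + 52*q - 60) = q/(q - 6)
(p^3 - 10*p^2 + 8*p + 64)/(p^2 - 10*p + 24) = (p^2 - 6*p - 16)/(p - 6)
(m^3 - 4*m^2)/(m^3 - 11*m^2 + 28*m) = m/(m - 7)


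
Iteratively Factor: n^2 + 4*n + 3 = (n + 3)*(n + 1)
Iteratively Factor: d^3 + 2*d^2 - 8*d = (d + 4)*(d^2 - 2*d) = d*(d + 4)*(d - 2)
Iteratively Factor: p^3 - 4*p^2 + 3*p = (p)*(p^2 - 4*p + 3) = p*(p - 3)*(p - 1)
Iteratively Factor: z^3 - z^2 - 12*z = (z - 4)*(z^2 + 3*z) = z*(z - 4)*(z + 3)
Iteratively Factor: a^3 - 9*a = (a + 3)*(a^2 - 3*a) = a*(a + 3)*(a - 3)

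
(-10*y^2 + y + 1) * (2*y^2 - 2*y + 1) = -20*y^4 + 22*y^3 - 10*y^2 - y + 1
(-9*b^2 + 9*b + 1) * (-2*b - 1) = 18*b^3 - 9*b^2 - 11*b - 1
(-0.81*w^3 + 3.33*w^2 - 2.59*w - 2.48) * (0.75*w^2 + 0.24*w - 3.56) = -0.6075*w^5 + 2.3031*w^4 + 1.7403*w^3 - 14.3364*w^2 + 8.6252*w + 8.8288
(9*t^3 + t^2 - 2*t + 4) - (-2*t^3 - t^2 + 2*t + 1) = 11*t^3 + 2*t^2 - 4*t + 3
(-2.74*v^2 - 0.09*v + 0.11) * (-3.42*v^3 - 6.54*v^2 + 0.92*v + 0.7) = 9.3708*v^5 + 18.2274*v^4 - 2.3084*v^3 - 2.7202*v^2 + 0.0382*v + 0.077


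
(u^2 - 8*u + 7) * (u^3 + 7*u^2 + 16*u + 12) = u^5 - u^4 - 33*u^3 - 67*u^2 + 16*u + 84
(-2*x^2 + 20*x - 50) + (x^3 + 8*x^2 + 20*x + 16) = x^3 + 6*x^2 + 40*x - 34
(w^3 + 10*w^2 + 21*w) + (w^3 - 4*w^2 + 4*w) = 2*w^3 + 6*w^2 + 25*w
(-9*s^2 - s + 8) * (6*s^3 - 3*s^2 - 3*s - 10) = -54*s^5 + 21*s^4 + 78*s^3 + 69*s^2 - 14*s - 80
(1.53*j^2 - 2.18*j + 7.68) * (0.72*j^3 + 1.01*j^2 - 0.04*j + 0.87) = 1.1016*j^5 - 0.0243*j^4 + 3.2666*j^3 + 9.1751*j^2 - 2.2038*j + 6.6816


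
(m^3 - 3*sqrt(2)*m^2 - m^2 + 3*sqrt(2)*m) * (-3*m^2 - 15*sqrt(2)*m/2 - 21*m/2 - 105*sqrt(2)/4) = -3*m^5 - 15*m^4/2 + 3*sqrt(2)*m^4/2 + 15*sqrt(2)*m^3/4 + 111*m^3/2 - 21*sqrt(2)*m^2/4 + 225*m^2/2 - 315*m/2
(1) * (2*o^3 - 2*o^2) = 2*o^3 - 2*o^2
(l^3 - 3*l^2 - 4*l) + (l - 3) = l^3 - 3*l^2 - 3*l - 3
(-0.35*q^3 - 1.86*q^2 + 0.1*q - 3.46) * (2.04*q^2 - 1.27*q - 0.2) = -0.714*q^5 - 3.3499*q^4 + 2.6362*q^3 - 6.8134*q^2 + 4.3742*q + 0.692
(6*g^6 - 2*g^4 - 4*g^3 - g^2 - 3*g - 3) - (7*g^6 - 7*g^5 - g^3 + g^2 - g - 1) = -g^6 + 7*g^5 - 2*g^4 - 3*g^3 - 2*g^2 - 2*g - 2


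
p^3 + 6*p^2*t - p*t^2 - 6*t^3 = (p - t)*(p + t)*(p + 6*t)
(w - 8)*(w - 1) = w^2 - 9*w + 8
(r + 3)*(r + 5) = r^2 + 8*r + 15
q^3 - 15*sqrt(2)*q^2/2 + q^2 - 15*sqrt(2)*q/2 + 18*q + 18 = (q + 1)*(q - 6*sqrt(2))*(q - 3*sqrt(2)/2)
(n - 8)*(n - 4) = n^2 - 12*n + 32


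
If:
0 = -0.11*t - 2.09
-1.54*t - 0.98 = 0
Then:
No Solution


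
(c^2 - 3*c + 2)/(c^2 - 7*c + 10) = (c - 1)/(c - 5)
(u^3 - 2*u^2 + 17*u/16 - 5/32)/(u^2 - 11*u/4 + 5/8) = (8*u^2 - 14*u + 5)/(4*(2*u - 5))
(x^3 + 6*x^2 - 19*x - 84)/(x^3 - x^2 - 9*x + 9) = (x^2 + 3*x - 28)/(x^2 - 4*x + 3)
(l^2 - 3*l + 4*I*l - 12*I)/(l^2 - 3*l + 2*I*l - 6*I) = (l + 4*I)/(l + 2*I)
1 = 1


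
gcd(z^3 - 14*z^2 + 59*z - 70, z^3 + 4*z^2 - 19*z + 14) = z - 2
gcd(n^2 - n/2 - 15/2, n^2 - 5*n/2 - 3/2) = n - 3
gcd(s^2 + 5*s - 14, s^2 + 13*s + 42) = s + 7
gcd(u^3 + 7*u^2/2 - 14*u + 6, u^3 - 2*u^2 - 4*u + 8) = u - 2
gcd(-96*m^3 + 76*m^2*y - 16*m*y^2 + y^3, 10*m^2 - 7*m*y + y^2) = -2*m + y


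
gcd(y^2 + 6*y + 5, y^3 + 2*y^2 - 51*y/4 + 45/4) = y + 5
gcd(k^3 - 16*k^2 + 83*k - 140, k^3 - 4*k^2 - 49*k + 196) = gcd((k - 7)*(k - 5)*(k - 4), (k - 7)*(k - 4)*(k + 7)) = k^2 - 11*k + 28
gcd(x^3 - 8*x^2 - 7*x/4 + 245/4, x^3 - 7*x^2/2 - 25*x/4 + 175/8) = x^2 - x - 35/4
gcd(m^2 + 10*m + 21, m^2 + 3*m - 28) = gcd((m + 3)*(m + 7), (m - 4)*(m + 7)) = m + 7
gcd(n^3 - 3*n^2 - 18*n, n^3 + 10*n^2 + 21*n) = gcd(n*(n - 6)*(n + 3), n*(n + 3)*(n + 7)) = n^2 + 3*n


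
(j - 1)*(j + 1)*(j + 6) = j^3 + 6*j^2 - j - 6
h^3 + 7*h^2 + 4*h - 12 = (h - 1)*(h + 2)*(h + 6)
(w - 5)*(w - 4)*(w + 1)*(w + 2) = w^4 - 6*w^3 - 5*w^2 + 42*w + 40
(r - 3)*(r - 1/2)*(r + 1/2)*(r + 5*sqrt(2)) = r^4 - 3*r^3 + 5*sqrt(2)*r^3 - 15*sqrt(2)*r^2 - r^2/4 - 5*sqrt(2)*r/4 + 3*r/4 + 15*sqrt(2)/4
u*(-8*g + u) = -8*g*u + u^2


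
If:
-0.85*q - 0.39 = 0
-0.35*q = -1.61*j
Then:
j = -0.10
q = -0.46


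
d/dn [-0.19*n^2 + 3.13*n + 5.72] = 3.13 - 0.38*n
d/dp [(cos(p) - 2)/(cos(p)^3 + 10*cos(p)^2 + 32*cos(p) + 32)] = 2*(cos(p)^2 - 2*cos(p) - 12)*sin(p)/((cos(p) + 2)^2*(cos(p) + 4)^3)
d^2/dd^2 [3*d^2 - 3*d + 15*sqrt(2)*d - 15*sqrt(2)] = 6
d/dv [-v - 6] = -1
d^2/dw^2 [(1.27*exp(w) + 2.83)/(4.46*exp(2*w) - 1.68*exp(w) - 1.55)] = (25.262332*exp(4*w) + 234.688768*exp(3*w) - 10.936812*exp(2*w) + 82.935472*exp(w) - 4.318145)*exp(w)/(88.716536*exp(6*w) - 100.253664*exp(5*w) - 54.732228*exp(4*w) + 64.941408*exp(3*w) + 19.02129*exp(2*w) - 12.1086*exp(w) - 3.723875)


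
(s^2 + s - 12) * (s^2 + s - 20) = s^4 + 2*s^3 - 31*s^2 - 32*s + 240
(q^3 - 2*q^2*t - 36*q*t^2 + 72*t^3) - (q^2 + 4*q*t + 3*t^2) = q^3 - 2*q^2*t - q^2 - 36*q*t^2 - 4*q*t + 72*t^3 - 3*t^2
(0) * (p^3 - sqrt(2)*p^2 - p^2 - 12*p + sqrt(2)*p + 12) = 0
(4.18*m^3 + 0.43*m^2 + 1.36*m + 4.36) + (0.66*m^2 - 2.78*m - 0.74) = 4.18*m^3 + 1.09*m^2 - 1.42*m + 3.62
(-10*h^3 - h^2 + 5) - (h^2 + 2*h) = -10*h^3 - 2*h^2 - 2*h + 5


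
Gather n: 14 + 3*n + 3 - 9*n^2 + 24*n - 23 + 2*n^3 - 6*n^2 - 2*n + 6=2*n^3 - 15*n^2 + 25*n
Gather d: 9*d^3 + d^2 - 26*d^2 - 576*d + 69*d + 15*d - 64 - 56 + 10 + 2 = 9*d^3 - 25*d^2 - 492*d - 108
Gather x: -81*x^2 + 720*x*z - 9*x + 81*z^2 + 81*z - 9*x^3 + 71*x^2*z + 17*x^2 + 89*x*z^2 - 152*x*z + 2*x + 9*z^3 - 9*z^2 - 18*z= -9*x^3 + x^2*(71*z - 64) + x*(89*z^2 + 568*z - 7) + 9*z^3 + 72*z^2 + 63*z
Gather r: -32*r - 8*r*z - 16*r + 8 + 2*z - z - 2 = r*(-8*z - 48) + z + 6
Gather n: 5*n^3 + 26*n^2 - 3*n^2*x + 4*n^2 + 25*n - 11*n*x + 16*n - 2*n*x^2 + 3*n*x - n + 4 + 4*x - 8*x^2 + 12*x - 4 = 5*n^3 + n^2*(30 - 3*x) + n*(-2*x^2 - 8*x + 40) - 8*x^2 + 16*x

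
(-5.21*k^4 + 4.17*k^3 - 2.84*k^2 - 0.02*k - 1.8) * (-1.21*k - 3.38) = 6.3041*k^5 + 12.5641*k^4 - 10.6582*k^3 + 9.6234*k^2 + 2.2456*k + 6.084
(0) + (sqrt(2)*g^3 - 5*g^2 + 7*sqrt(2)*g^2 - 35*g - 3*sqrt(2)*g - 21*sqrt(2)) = sqrt(2)*g^3 - 5*g^2 + 7*sqrt(2)*g^2 - 35*g - 3*sqrt(2)*g - 21*sqrt(2)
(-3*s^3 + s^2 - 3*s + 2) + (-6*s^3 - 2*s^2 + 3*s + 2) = -9*s^3 - s^2 + 4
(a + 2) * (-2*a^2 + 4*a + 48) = -2*a^3 + 56*a + 96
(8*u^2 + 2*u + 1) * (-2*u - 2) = -16*u^3 - 20*u^2 - 6*u - 2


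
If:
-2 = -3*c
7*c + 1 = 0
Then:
No Solution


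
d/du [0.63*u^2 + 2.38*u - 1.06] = 1.26*u + 2.38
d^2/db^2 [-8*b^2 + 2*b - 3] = -16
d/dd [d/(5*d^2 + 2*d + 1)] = (1 - 5*d^2)/(25*d^4 + 20*d^3 + 14*d^2 + 4*d + 1)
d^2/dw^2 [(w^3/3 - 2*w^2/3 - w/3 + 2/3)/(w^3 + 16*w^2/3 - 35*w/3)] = 4*(-33*w^6 + 144*w^5 - 333*w^4 + 256*w^3 + 453*w^2 - 1680*w + 1225)/(w^3*(27*w^6 + 432*w^5 + 1359*w^4 - 5984*w^3 - 15855*w^2 + 58800*w - 42875))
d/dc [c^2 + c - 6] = 2*c + 1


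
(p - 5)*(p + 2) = p^2 - 3*p - 10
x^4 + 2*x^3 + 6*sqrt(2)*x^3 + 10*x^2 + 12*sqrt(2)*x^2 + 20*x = x*(x + 2)*(x + sqrt(2))*(x + 5*sqrt(2))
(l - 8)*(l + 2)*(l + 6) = l^3 - 52*l - 96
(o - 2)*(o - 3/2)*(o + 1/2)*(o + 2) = o^4 - o^3 - 19*o^2/4 + 4*o + 3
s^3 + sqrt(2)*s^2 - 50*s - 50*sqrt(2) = (s - 5*sqrt(2))*(s + sqrt(2))*(s + 5*sqrt(2))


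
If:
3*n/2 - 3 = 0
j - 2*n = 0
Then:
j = 4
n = 2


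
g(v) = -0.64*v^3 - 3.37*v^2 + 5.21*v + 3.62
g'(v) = -1.92*v^2 - 6.74*v + 5.21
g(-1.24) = -6.80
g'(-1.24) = 10.62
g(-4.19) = -30.30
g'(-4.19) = -0.26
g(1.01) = 4.78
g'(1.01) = -3.56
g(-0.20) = 2.45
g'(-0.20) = 6.48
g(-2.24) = -17.77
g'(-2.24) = 10.67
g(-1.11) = -5.44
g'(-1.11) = 10.33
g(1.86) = -2.47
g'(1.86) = -13.97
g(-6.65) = 8.15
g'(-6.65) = -34.88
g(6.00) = -224.68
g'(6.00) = -104.35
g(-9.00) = 150.32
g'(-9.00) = -89.65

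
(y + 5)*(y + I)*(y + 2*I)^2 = y^4 + 5*y^3 + 5*I*y^3 - 8*y^2 + 25*I*y^2 - 40*y - 4*I*y - 20*I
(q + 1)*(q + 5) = q^2 + 6*q + 5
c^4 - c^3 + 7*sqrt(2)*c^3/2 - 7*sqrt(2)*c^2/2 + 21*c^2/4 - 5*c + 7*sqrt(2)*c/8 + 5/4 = (c - 1/2)^2*(c + sqrt(2))*(c + 5*sqrt(2)/2)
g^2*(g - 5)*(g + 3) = g^4 - 2*g^3 - 15*g^2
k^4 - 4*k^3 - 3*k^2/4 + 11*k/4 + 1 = (k - 4)*(k - 1)*(k + 1/2)^2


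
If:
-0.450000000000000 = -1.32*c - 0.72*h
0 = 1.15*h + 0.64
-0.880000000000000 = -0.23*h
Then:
No Solution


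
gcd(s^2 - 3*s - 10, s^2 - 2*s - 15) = s - 5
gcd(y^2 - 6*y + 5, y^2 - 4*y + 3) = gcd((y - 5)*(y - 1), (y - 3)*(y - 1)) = y - 1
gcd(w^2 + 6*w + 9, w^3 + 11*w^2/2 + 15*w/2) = w + 3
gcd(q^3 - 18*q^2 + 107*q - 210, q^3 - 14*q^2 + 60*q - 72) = q - 6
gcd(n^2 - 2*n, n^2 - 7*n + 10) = n - 2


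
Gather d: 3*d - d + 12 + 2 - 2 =2*d + 12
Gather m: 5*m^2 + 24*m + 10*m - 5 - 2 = 5*m^2 + 34*m - 7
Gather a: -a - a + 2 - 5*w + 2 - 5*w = -2*a - 10*w + 4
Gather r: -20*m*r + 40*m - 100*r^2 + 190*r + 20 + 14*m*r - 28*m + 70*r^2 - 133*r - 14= 12*m - 30*r^2 + r*(57 - 6*m) + 6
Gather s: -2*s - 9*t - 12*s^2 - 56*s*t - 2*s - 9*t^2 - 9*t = -12*s^2 + s*(-56*t - 4) - 9*t^2 - 18*t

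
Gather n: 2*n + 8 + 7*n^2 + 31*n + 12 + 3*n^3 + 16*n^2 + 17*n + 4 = 3*n^3 + 23*n^2 + 50*n + 24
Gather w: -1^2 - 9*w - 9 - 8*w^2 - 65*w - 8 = -8*w^2 - 74*w - 18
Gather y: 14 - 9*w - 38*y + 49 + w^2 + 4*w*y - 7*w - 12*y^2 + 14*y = w^2 - 16*w - 12*y^2 + y*(4*w - 24) + 63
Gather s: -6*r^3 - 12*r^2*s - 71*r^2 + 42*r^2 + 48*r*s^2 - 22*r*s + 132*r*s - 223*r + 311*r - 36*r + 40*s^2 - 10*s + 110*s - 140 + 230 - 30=-6*r^3 - 29*r^2 + 52*r + s^2*(48*r + 40) + s*(-12*r^2 + 110*r + 100) + 60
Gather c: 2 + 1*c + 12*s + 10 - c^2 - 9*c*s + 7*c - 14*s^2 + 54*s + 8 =-c^2 + c*(8 - 9*s) - 14*s^2 + 66*s + 20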